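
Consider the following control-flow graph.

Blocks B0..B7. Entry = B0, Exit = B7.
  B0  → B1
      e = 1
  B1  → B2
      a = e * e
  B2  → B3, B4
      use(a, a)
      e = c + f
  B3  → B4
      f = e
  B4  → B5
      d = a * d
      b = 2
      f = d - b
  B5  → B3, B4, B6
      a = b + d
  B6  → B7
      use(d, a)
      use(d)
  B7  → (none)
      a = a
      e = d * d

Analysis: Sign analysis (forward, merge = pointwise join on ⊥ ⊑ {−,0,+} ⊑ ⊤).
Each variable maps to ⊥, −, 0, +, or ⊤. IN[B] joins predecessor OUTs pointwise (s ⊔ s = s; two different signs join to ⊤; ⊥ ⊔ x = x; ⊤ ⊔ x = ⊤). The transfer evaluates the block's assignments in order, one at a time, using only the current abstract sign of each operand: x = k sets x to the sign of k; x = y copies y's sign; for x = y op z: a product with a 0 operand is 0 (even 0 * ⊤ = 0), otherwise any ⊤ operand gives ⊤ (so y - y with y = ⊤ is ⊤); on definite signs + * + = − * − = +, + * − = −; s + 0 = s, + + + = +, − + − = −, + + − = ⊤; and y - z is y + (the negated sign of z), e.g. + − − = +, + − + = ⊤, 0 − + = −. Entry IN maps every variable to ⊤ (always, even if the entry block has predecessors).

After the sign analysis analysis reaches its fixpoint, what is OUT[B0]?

Answer: {a: ⊤, b: ⊤, c: ⊤, d: ⊤, e: +, f: ⊤}

Trace:
Converged values:
  B0: | IN=(all ⊤) | OUT={e:+; rest ⊤}
  B1: | IN={e:+; rest ⊤} | OUT={a:+, e:+; rest ⊤}
  B2: | IN={a:+, e:+; rest ⊤} | OUT={a:+; rest ⊤}
  B3: | IN=(all ⊤) | OUT=(all ⊤)
  B4: | IN=(all ⊤) | OUT={b:+; rest ⊤}
  B5: | IN={b:+; rest ⊤} | OUT={b:+; rest ⊤}
  B6: | IN={b:+; rest ⊤} | OUT={b:+; rest ⊤}
  B7: | IN={b:+; rest ⊤} | OUT={b:+; rest ⊤}

B0 is the boundary node: IN[B0] = {a: ⊤, b: ⊤, c: ⊤, d: ⊤, e: ⊤, f: ⊤}
Applying B0's transfer function to that IN value gives OUT[B0] (row B0 above).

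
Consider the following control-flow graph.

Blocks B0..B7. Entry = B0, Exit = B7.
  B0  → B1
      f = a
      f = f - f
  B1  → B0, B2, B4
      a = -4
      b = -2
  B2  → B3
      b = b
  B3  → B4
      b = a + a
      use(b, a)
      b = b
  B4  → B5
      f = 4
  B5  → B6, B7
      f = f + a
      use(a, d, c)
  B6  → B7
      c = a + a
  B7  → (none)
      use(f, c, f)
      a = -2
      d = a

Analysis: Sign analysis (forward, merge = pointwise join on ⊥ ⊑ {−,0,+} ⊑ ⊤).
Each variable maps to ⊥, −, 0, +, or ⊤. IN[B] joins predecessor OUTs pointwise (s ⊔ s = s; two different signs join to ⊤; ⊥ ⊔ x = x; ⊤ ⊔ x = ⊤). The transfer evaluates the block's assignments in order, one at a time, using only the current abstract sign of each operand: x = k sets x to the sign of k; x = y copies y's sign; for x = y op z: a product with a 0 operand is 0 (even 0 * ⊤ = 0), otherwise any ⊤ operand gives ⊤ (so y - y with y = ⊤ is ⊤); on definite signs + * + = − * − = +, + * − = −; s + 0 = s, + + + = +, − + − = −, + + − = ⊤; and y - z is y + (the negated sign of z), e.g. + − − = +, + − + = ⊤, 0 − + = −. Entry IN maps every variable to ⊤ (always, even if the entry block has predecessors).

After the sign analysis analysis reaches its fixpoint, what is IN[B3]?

Per-block solution:
  B0: | IN=(all ⊤) | OUT=(all ⊤)
  B1: | IN=(all ⊤) | OUT={a:-, b:-; rest ⊤}
  B2: | IN={a:-, b:-; rest ⊤} | OUT={a:-, b:-; rest ⊤}
  B3: | IN={a:-, b:-; rest ⊤} | OUT={a:-, b:-; rest ⊤}
  B4: | IN={a:-, b:-; rest ⊤} | OUT={a:-, b:-, f:+; rest ⊤}
  B5: | IN={a:-, b:-, f:+; rest ⊤} | OUT={a:-, b:-; rest ⊤}
  B6: | IN={a:-, b:-; rest ⊤} | OUT={a:-, b:-, c:-; rest ⊤}
  B7: | IN={a:-, b:-; rest ⊤} | OUT={a:-, b:-, d:-; rest ⊤}

Merge at B3: IN[B3] = OUT[B2] = {a: -, b: -, c: ⊤, d: ⊤, e: ⊤, f: ⊤}

Answer: {a: -, b: -, c: ⊤, d: ⊤, e: ⊤, f: ⊤}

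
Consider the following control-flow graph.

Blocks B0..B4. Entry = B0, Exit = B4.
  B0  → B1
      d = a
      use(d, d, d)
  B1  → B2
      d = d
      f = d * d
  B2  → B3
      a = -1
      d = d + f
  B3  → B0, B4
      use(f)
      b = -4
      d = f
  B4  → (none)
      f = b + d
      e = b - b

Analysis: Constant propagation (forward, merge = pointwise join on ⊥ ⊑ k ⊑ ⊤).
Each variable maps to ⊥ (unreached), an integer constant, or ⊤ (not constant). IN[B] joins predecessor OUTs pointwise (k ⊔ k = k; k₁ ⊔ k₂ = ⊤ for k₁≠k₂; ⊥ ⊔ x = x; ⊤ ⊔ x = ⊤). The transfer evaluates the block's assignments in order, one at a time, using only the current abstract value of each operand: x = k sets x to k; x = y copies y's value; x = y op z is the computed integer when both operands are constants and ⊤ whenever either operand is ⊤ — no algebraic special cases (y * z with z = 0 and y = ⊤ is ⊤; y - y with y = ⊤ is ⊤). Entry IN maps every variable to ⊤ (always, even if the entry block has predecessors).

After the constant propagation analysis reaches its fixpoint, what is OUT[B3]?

Fixpoint table:
  B0:   IN=(all ⊤)   OUT=(all ⊤)
  B1:   IN=(all ⊤)   OUT=(all ⊤)
  B2:   IN=(all ⊤)   OUT={a:-1; rest ⊤}
  B3:   IN={a:-1; rest ⊤}   OUT={a:-1, b:-4; rest ⊤}
  B4:   IN={a:-1, b:-4; rest ⊤}   OUT={a:-1, b:-4, e:0; rest ⊤}

Merge at B3: IN[B3] = OUT[B2] = {a: -1, b: ⊤, c: ⊤, d: ⊤, e: ⊤, f: ⊤}
Applying B3's transfer function to that IN value gives OUT[B3] (row B3 above).

Answer: {a: -1, b: -4, c: ⊤, d: ⊤, e: ⊤, f: ⊤}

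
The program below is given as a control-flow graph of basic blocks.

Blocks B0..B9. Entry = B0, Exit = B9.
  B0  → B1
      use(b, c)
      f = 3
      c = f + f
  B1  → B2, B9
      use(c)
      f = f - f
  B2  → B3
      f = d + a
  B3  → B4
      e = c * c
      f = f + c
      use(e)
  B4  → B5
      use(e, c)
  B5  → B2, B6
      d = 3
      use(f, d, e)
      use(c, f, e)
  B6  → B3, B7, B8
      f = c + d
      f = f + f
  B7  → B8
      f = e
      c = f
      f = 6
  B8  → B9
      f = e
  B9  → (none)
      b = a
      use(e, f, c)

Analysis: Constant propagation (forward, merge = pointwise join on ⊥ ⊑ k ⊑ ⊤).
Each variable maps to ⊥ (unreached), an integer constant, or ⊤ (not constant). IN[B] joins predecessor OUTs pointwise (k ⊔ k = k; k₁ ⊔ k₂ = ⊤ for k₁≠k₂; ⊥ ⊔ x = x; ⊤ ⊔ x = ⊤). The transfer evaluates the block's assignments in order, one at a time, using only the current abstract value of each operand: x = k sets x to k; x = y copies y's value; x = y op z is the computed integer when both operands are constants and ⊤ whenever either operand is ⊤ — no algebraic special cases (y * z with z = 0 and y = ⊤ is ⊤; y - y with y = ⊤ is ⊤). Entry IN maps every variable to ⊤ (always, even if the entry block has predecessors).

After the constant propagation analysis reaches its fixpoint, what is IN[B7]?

Answer: {a: ⊤, b: ⊤, c: 6, d: 3, e: 36, f: 18}

Derivation:
Fixpoint table:
  B0: | IN=(all ⊤) | OUT={c:6, f:3; rest ⊤}
  B1: | IN={c:6, f:3; rest ⊤} | OUT={c:6, f:0; rest ⊤}
  B2: | IN={c:6; rest ⊤} | OUT={c:6; rest ⊤}
  B3: | IN={c:6; rest ⊤} | OUT={c:6, e:36; rest ⊤}
  B4: | IN={c:6, e:36; rest ⊤} | OUT={c:6, e:36; rest ⊤}
  B5: | IN={c:6, e:36; rest ⊤} | OUT={c:6, d:3, e:36; rest ⊤}
  B6: | IN={c:6, d:3, e:36; rest ⊤} | OUT={c:6, d:3, e:36, f:18; rest ⊤}
  B7: | IN={c:6, d:3, e:36, f:18; rest ⊤} | OUT={c:36, d:3, e:36, f:6; rest ⊤}
  B8: | IN={d:3, e:36; rest ⊤} | OUT={d:3, e:36, f:36; rest ⊤}
  B9: | IN=(all ⊤) | OUT=(all ⊤)

Merge at B7: IN[B7] = OUT[B6] = {a: ⊤, b: ⊤, c: 6, d: 3, e: 36, f: 18}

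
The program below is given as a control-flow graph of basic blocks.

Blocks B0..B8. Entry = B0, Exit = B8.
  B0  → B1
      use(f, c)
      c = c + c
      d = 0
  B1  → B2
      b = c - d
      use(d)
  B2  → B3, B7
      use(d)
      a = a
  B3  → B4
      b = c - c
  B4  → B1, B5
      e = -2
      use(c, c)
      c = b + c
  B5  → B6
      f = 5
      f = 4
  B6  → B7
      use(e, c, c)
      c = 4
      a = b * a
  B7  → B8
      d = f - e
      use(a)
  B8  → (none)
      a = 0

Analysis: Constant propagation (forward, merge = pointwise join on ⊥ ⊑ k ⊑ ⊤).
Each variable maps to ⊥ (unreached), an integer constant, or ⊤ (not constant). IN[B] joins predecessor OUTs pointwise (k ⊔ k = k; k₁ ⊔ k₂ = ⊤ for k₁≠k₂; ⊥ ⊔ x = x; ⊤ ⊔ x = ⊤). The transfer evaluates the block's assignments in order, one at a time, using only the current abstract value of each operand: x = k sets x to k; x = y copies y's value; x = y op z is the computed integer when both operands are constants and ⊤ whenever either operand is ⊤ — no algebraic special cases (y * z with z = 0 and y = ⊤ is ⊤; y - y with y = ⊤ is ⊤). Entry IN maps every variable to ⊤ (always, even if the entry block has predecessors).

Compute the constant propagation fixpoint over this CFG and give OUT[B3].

Per-block solution:
  B0:   IN=(all ⊤)   OUT={d:0; rest ⊤}
  B1:   IN={d:0; rest ⊤}   OUT={d:0; rest ⊤}
  B2:   IN={d:0; rest ⊤}   OUT={d:0; rest ⊤}
  B3:   IN={d:0; rest ⊤}   OUT={d:0; rest ⊤}
  B4:   IN={d:0; rest ⊤}   OUT={d:0, e:-2; rest ⊤}
  B5:   IN={d:0, e:-2; rest ⊤}   OUT={d:0, e:-2, f:4; rest ⊤}
  B6:   IN={d:0, e:-2, f:4; rest ⊤}   OUT={c:4, d:0, e:-2, f:4; rest ⊤}
  B7:   IN={d:0; rest ⊤}   OUT=(all ⊤)
  B8:   IN=(all ⊤)   OUT={a:0; rest ⊤}

Merge at B3: IN[B3] = OUT[B2] = {a: ⊤, b: ⊤, c: ⊤, d: 0, e: ⊤, f: ⊤}
Applying B3's transfer function to that IN value gives OUT[B3] (row B3 above).

Answer: {a: ⊤, b: ⊤, c: ⊤, d: 0, e: ⊤, f: ⊤}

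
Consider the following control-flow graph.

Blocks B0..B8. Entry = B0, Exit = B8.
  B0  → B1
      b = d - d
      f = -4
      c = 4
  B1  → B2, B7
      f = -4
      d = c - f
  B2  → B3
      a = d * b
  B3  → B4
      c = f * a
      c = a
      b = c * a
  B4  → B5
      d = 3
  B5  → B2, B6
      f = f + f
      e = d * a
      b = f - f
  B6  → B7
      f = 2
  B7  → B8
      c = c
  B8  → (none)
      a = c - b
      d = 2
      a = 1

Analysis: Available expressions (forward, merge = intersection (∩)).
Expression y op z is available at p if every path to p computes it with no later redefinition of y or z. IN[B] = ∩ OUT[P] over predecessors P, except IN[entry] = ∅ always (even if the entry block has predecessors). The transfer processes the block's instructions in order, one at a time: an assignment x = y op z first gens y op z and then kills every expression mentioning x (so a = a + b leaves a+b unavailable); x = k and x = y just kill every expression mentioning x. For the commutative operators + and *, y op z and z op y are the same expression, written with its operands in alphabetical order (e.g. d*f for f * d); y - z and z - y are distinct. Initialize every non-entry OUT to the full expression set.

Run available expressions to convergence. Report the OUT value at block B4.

Answer: {a*c, a*f}

Trace:
Per-block solution:
  B0:  IN={}  OUT={d-d}
  B1:  IN={d-d}  OUT={c-f}
  B2:  IN={}  OUT={b*d}
  B3:  IN={b*d}  OUT={a*c, a*f}
  B4:  IN={a*c, a*f}  OUT={a*c, a*f}
  B5:  IN={a*c, a*f}  OUT={a*c, a*d, f-f}
  B6:  IN={a*c, a*d, f-f}  OUT={a*c, a*d}
  B7:  IN={}  OUT={}
  B8:  IN={}  OUT={c-b}

Merge at B4: IN[B4] = OUT[B3] = {a*c, a*f}
Applying B4's transfer function to that IN value gives OUT[B4] (row B4 above).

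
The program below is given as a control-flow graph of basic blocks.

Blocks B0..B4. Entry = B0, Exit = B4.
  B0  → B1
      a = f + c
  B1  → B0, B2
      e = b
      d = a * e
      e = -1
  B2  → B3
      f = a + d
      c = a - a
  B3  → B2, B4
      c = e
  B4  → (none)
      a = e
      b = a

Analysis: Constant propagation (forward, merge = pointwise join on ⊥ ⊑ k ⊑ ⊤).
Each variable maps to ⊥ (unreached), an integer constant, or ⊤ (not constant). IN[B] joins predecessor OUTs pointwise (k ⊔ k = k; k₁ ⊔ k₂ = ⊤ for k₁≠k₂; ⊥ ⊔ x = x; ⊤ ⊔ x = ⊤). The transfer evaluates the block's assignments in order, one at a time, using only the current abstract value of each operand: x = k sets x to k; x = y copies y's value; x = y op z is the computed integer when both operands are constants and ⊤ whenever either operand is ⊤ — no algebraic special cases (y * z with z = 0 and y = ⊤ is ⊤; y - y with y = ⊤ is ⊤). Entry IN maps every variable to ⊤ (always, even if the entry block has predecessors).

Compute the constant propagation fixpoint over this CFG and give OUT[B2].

Answer: {a: ⊤, b: ⊤, c: ⊤, d: ⊤, e: -1, f: ⊤}

Working:
Per-block solution:
  B0: | IN=(all ⊤) | OUT=(all ⊤)
  B1: | IN=(all ⊤) | OUT={e:-1; rest ⊤}
  B2: | IN={e:-1; rest ⊤} | OUT={e:-1; rest ⊤}
  B3: | IN={e:-1; rest ⊤} | OUT={c:-1, e:-1; rest ⊤}
  B4: | IN={c:-1, e:-1; rest ⊤} | OUT={a:-1, b:-1, c:-1, e:-1; rest ⊤}

Merge at B2: IN[B2] = OUT[B1] ⊔ OUT[B3] = {a: ⊤, b: ⊤, c: ⊤, d: ⊤, e: -1, f: ⊤}
Applying B2's transfer function to that IN value gives OUT[B2] (row B2 above).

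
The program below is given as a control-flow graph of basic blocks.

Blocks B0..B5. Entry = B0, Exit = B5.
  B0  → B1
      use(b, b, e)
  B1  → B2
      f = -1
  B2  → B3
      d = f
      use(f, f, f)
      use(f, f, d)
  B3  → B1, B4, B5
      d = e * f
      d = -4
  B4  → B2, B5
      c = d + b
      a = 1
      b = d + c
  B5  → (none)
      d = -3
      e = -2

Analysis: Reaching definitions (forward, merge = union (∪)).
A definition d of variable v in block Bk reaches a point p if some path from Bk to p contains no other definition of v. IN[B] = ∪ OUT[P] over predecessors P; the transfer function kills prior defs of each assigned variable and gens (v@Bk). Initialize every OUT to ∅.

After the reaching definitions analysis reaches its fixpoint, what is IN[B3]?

Converged values:
  B0: | IN={} | OUT={}
  B1: | IN={a@B4, b@B4, c@B4, d@B3, f@B1} | OUT={a@B4, b@B4, c@B4, d@B3, f@B1}
  B2: | IN={a@B4, b@B4, c@B4, d@B3, f@B1} | OUT={a@B4, b@B4, c@B4, d@B2, f@B1}
  B3: | IN={a@B4, b@B4, c@B4, d@B2, f@B1} | OUT={a@B4, b@B4, c@B4, d@B3, f@B1}
  B4: | IN={a@B4, b@B4, c@B4, d@B3, f@B1} | OUT={a@B4, b@B4, c@B4, d@B3, f@B1}
  B5: | IN={a@B4, b@B4, c@B4, d@B3, f@B1} | OUT={a@B4, b@B4, c@B4, d@B5, e@B5, f@B1}

Merge at B3: IN[B3] = OUT[B2] = {a@B4, b@B4, c@B4, d@B2, f@B1}

Answer: {a@B4, b@B4, c@B4, d@B2, f@B1}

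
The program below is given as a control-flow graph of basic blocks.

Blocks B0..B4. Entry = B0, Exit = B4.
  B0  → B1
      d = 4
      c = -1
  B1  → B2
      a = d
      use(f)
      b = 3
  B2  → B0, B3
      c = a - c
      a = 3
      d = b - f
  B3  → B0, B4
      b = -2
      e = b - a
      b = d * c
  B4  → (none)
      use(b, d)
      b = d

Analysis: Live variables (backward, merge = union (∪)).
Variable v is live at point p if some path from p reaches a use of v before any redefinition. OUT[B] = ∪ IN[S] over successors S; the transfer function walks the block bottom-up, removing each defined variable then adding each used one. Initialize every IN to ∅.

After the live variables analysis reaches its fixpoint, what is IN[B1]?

Answer: {c, d, f}

Derivation:
Fixpoint table:
  B0:   IN={f}   OUT={c, d, f}
  B1:   IN={c, d, f}   OUT={a, b, c, f}
  B2:   IN={a, b, c, f}   OUT={a, c, d, f}
  B3:   IN={a, c, d, f}   OUT={b, d, f}
  B4:   IN={b, d}   OUT={}

Merge at B1: OUT[B1] = IN[B2] = {a, b, c, f}
Applying B1's transfer function to that OUT value gives IN[B1] (row B1 above).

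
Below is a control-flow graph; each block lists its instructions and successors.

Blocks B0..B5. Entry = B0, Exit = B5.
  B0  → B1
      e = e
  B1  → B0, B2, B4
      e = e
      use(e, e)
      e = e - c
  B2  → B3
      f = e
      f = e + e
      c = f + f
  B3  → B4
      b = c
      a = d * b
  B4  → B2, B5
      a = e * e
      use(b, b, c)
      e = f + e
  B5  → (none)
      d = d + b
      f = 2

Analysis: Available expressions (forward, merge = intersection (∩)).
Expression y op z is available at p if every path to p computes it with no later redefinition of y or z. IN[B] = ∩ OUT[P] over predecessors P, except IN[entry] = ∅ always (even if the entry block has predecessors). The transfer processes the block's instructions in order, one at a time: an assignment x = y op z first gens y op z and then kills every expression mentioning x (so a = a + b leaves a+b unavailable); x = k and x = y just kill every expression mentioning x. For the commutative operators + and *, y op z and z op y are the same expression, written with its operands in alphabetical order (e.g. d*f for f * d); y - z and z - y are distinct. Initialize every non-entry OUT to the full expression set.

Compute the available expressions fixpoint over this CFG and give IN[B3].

Answer: {e+e, f+f}

Trace:
Converged values:
  B0:   IN={}   OUT={}
  B1:   IN={}   OUT={}
  B2:   IN={}   OUT={e+e, f+f}
  B3:   IN={e+e, f+f}   OUT={b*d, e+e, f+f}
  B4:   IN={}   OUT={}
  B5:   IN={}   OUT={}

Merge at B3: IN[B3] = OUT[B2] = {e+e, f+f}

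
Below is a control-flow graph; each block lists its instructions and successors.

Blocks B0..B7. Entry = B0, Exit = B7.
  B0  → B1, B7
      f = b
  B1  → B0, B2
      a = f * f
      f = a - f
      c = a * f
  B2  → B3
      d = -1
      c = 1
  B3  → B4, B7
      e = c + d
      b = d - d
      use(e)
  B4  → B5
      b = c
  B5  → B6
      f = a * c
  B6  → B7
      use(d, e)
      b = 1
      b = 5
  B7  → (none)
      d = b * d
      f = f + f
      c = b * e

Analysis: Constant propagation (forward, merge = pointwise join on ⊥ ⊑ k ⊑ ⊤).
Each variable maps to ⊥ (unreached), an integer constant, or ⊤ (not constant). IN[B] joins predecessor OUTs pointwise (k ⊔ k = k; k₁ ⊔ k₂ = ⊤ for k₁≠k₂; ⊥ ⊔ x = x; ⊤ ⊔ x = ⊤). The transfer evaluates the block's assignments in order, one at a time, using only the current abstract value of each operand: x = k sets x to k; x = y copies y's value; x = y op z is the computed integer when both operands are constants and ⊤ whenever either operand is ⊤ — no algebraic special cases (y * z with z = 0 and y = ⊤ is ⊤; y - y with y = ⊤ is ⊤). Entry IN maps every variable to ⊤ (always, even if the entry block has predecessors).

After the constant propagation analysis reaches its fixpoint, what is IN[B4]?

Converged values:
  B0:  IN=(all ⊤)  OUT=(all ⊤)
  B1:  IN=(all ⊤)  OUT=(all ⊤)
  B2:  IN=(all ⊤)  OUT={c:1, d:-1; rest ⊤}
  B3:  IN={c:1, d:-1; rest ⊤}  OUT={b:0, c:1, d:-1, e:0; rest ⊤}
  B4:  IN={b:0, c:1, d:-1, e:0; rest ⊤}  OUT={b:1, c:1, d:-1, e:0; rest ⊤}
  B5:  IN={b:1, c:1, d:-1, e:0; rest ⊤}  OUT={b:1, c:1, d:-1, e:0; rest ⊤}
  B6:  IN={b:1, c:1, d:-1, e:0; rest ⊤}  OUT={b:5, c:1, d:-1, e:0; rest ⊤}
  B7:  IN=(all ⊤)  OUT=(all ⊤)

Merge at B4: IN[B4] = OUT[B3] = {a: ⊤, b: 0, c: 1, d: -1, e: 0, f: ⊤}

Answer: {a: ⊤, b: 0, c: 1, d: -1, e: 0, f: ⊤}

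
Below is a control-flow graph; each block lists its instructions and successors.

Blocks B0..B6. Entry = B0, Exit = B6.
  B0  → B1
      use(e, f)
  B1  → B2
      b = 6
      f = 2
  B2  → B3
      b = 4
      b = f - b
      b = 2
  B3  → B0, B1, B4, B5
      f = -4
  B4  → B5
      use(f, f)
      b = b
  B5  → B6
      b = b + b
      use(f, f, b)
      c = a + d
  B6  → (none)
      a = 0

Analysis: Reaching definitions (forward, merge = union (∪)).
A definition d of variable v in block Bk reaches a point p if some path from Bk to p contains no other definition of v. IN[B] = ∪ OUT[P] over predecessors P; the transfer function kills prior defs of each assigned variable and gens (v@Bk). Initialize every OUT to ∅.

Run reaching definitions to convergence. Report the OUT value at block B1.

Answer: {b@B1, f@B1}

Trace:
Converged values:
  B0:   IN={b@B2, f@B3}   OUT={b@B2, f@B3}
  B1:   IN={b@B2, f@B3}   OUT={b@B1, f@B1}
  B2:   IN={b@B1, f@B1}   OUT={b@B2, f@B1}
  B3:   IN={b@B2, f@B1}   OUT={b@B2, f@B3}
  B4:   IN={b@B2, f@B3}   OUT={b@B4, f@B3}
  B5:   IN={b@B2, b@B4, f@B3}   OUT={b@B5, c@B5, f@B3}
  B6:   IN={b@B5, c@B5, f@B3}   OUT={a@B6, b@B5, c@B5, f@B3}

Merge at B1: IN[B1] = OUT[B0] ⊔ OUT[B3] = {b@B2, f@B3}
Applying B1's transfer function to that IN value gives OUT[B1] (row B1 above).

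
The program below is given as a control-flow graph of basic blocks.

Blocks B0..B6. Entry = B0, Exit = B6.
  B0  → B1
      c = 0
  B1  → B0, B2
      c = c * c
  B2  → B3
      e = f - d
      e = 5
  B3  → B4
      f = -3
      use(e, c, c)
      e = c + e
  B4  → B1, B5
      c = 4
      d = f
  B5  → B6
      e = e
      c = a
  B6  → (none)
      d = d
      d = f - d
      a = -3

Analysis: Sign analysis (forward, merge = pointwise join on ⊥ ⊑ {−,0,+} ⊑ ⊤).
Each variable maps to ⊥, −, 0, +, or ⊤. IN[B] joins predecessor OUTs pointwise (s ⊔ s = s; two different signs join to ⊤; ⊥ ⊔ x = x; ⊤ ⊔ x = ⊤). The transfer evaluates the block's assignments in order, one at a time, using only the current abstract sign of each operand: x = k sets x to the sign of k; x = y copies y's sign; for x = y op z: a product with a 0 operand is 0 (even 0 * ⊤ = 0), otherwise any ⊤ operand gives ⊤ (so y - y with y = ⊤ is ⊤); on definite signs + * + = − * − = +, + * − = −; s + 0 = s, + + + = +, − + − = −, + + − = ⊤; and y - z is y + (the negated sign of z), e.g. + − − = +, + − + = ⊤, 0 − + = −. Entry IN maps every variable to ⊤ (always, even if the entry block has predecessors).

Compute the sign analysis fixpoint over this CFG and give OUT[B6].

Per-block solution:
  B0:  IN=(all ⊤)  OUT={c:0; rest ⊤}
  B1:  IN=(all ⊤)  OUT=(all ⊤)
  B2:  IN=(all ⊤)  OUT={e:+; rest ⊤}
  B3:  IN={e:+; rest ⊤}  OUT={f:-; rest ⊤}
  B4:  IN={f:-; rest ⊤}  OUT={c:+, d:-, f:-; rest ⊤}
  B5:  IN={c:+, d:-, f:-; rest ⊤}  OUT={d:-, f:-; rest ⊤}
  B6:  IN={d:-, f:-; rest ⊤}  OUT={a:-, f:-; rest ⊤}

Merge at B6: IN[B6] = OUT[B5] = {a: ⊤, b: ⊤, c: ⊤, d: -, e: ⊤, f: -}
Applying B6's transfer function to that IN value gives OUT[B6] (row B6 above).

Answer: {a: -, b: ⊤, c: ⊤, d: ⊤, e: ⊤, f: -}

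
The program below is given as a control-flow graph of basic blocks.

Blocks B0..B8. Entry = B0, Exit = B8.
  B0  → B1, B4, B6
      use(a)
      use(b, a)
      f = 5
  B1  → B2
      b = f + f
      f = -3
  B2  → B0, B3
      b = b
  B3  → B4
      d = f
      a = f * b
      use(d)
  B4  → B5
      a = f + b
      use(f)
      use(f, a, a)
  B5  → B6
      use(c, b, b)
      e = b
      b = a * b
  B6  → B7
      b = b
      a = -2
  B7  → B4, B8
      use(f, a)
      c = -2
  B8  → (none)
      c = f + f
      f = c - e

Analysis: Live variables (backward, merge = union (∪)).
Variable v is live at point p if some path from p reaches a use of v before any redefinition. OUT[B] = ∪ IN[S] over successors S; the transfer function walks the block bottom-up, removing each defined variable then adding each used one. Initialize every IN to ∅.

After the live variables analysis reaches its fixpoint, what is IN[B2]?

Answer: {a, b, c, e, f}

Derivation:
Fixpoint table:
  B0:  IN={a, b, c, e}  OUT={a, b, c, e, f}
  B1:  IN={a, c, e, f}  OUT={a, b, c, e, f}
  B2:  IN={a, b, c, e, f}  OUT={a, b, c, e, f}
  B3:  IN={b, c, f}  OUT={b, c, f}
  B4:  IN={b, c, f}  OUT={a, b, c, f}
  B5:  IN={a, b, c, f}  OUT={b, e, f}
  B6:  IN={b, e, f}  OUT={a, b, e, f}
  B7:  IN={a, b, e, f}  OUT={b, c, e, f}
  B8:  IN={e, f}  OUT={}

Merge at B2: OUT[B2] = IN[B0] ⊔ IN[B3] = {a, b, c, e, f}
Applying B2's transfer function to that OUT value gives IN[B2] (row B2 above).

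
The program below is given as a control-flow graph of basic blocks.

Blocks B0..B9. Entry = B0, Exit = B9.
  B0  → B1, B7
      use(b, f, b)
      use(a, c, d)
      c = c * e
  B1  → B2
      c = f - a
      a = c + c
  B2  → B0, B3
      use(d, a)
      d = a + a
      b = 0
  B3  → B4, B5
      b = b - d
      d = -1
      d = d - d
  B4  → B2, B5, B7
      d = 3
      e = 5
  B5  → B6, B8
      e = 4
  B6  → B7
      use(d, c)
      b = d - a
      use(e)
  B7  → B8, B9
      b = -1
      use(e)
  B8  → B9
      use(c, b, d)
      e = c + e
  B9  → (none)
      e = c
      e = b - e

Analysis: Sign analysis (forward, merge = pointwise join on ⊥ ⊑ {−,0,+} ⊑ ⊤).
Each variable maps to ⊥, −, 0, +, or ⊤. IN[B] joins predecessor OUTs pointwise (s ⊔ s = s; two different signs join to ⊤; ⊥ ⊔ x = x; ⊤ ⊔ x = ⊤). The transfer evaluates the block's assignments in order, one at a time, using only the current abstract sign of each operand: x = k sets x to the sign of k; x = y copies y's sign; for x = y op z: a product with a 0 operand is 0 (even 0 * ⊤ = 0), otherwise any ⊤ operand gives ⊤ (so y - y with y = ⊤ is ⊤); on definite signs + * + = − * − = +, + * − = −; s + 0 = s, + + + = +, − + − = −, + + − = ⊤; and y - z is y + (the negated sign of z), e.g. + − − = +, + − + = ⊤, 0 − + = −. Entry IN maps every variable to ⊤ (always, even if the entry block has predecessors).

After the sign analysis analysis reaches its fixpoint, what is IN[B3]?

Answer: {a: ⊤, b: 0, c: ⊤, d: ⊤, e: ⊤, f: ⊤}

Working:
Converged values:
  B0:   IN=(all ⊤)   OUT=(all ⊤)
  B1:   IN=(all ⊤)   OUT=(all ⊤)
  B2:   IN=(all ⊤)   OUT={b:0; rest ⊤}
  B3:   IN={b:0; rest ⊤}   OUT=(all ⊤)
  B4:   IN=(all ⊤)   OUT={d:+, e:+; rest ⊤}
  B5:   IN=(all ⊤)   OUT={e:+; rest ⊤}
  B6:   IN={e:+; rest ⊤}   OUT={e:+; rest ⊤}
  B7:   IN=(all ⊤)   OUT={b:-; rest ⊤}
  B8:   IN=(all ⊤)   OUT=(all ⊤)
  B9:   IN=(all ⊤)   OUT=(all ⊤)

Merge at B3: IN[B3] = OUT[B2] = {a: ⊤, b: 0, c: ⊤, d: ⊤, e: ⊤, f: ⊤}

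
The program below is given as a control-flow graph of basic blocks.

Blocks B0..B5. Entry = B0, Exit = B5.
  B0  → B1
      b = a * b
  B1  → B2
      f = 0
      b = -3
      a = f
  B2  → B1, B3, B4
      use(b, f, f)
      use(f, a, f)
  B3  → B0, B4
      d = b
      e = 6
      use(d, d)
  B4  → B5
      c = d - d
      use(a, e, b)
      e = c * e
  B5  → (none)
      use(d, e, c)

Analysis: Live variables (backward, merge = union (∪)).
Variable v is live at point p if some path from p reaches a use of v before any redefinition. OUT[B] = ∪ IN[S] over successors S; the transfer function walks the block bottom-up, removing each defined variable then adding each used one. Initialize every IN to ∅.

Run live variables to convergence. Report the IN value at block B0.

Fixpoint table:
  B0: | IN={a, b, d, e} | OUT={d, e}
  B1: | IN={d, e} | OUT={a, b, d, e, f}
  B2: | IN={a, b, d, e, f} | OUT={a, b, d, e}
  B3: | IN={a, b} | OUT={a, b, d, e}
  B4: | IN={a, b, d, e} | OUT={c, d, e}
  B5: | IN={c, d, e} | OUT={}

Merge at B0: OUT[B0] = IN[B1] = {d, e}
Applying B0's transfer function to that OUT value gives IN[B0] (row B0 above).

Answer: {a, b, d, e}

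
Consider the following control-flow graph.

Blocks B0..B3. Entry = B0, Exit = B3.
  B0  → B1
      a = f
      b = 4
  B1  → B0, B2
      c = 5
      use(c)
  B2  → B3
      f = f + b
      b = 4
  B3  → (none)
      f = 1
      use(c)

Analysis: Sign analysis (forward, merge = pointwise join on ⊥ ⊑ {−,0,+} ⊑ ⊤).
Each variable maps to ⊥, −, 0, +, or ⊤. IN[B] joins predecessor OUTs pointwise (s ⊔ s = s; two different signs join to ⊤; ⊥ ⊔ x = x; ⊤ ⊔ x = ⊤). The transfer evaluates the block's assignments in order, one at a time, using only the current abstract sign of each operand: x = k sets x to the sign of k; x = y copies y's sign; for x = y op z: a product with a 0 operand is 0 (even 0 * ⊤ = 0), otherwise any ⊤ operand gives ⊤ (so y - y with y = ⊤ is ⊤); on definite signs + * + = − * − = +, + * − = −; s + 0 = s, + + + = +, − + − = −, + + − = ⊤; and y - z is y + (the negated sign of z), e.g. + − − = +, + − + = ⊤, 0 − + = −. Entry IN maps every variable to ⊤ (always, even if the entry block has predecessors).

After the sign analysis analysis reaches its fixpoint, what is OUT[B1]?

Fixpoint table:
  B0:   IN=(all ⊤)   OUT={b:+; rest ⊤}
  B1:   IN={b:+; rest ⊤}   OUT={b:+, c:+; rest ⊤}
  B2:   IN={b:+, c:+; rest ⊤}   OUT={b:+, c:+; rest ⊤}
  B3:   IN={b:+, c:+; rest ⊤}   OUT={b:+, c:+, f:+; rest ⊤}

Merge at B1: IN[B1] = OUT[B0] = {a: ⊤, b: +, c: ⊤, d: ⊤, e: ⊤, f: ⊤}
Applying B1's transfer function to that IN value gives OUT[B1] (row B1 above).

Answer: {a: ⊤, b: +, c: +, d: ⊤, e: ⊤, f: ⊤}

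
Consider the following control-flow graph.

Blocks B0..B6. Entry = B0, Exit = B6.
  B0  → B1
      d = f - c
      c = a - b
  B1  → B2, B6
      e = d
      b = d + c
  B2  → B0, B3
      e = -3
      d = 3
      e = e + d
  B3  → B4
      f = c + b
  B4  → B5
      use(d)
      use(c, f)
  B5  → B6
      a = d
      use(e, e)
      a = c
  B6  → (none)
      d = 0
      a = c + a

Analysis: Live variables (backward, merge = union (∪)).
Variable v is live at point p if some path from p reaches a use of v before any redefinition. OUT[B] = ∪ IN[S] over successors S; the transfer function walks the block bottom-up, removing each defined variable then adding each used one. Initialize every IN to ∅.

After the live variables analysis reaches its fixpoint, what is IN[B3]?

Fixpoint table:
  B0: | IN={a, b, c, f} | OUT={a, c, d, f}
  B1: | IN={a, c, d, f} | OUT={a, b, c, f}
  B2: | IN={a, b, c, f} | OUT={a, b, c, d, e, f}
  B3: | IN={b, c, d, e} | OUT={c, d, e, f}
  B4: | IN={c, d, e, f} | OUT={c, d, e}
  B5: | IN={c, d, e} | OUT={a, c}
  B6: | IN={a, c} | OUT={}

Merge at B3: OUT[B3] = IN[B4] = {c, d, e, f}
Applying B3's transfer function to that OUT value gives IN[B3] (row B3 above).

Answer: {b, c, d, e}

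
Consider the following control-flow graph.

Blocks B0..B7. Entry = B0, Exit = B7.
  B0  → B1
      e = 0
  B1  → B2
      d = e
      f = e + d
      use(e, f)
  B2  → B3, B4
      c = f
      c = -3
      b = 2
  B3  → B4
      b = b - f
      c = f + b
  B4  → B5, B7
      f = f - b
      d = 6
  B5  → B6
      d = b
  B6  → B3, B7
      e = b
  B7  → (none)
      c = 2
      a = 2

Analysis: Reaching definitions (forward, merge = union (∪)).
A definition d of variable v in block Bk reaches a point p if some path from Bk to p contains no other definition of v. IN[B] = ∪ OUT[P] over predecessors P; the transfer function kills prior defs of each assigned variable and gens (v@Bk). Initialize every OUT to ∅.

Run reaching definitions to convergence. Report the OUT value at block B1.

Converged values:
  B0:  IN={}  OUT={e@B0}
  B1:  IN={e@B0}  OUT={d@B1, e@B0, f@B1}
  B2:  IN={d@B1, e@B0, f@B1}  OUT={b@B2, c@B2, d@B1, e@B0, f@B1}
  B3:  IN={b@B2, b@B3, c@B2, c@B3, d@B1, d@B5, e@B0, e@B6, f@B1, f@B4}  OUT={b@B3, c@B3, d@B1, d@B5, e@B0, e@B6, f@B1, f@B4}
  B4:  IN={b@B2, b@B3, c@B2, c@B3, d@B1, d@B5, e@B0, e@B6, f@B1, f@B4}  OUT={b@B2, b@B3, c@B2, c@B3, d@B4, e@B0, e@B6, f@B4}
  B5:  IN={b@B2, b@B3, c@B2, c@B3, d@B4, e@B0, e@B6, f@B4}  OUT={b@B2, b@B3, c@B2, c@B3, d@B5, e@B0, e@B6, f@B4}
  B6:  IN={b@B2, b@B3, c@B2, c@B3, d@B5, e@B0, e@B6, f@B4}  OUT={b@B2, b@B3, c@B2, c@B3, d@B5, e@B6, f@B4}
  B7:  IN={b@B2, b@B3, c@B2, c@B3, d@B4, d@B5, e@B0, e@B6, f@B4}  OUT={a@B7, b@B2, b@B3, c@B7, d@B4, d@B5, e@B0, e@B6, f@B4}

Merge at B1: IN[B1] = OUT[B0] = {e@B0}
Applying B1's transfer function to that IN value gives OUT[B1] (row B1 above).

Answer: {d@B1, e@B0, f@B1}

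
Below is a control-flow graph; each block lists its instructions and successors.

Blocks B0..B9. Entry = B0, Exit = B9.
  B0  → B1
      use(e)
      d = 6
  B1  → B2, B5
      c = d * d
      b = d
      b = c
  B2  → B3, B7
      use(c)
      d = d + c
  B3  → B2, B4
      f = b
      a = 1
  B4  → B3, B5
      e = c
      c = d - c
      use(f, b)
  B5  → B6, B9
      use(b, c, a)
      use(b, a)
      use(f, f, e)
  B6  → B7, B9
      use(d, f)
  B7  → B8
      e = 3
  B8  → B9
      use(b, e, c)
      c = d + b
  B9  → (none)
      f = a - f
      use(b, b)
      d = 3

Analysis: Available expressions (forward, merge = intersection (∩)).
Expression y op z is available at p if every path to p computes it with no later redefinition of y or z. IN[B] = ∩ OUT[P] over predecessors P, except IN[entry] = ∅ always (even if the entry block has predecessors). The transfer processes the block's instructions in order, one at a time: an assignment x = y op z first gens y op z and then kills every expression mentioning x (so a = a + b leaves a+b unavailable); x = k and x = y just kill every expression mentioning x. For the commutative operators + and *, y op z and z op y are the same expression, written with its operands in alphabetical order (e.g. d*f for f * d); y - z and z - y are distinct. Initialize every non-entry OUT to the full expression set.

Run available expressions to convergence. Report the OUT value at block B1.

Answer: {d*d}

Derivation:
Per-block solution:
  B0:   IN={}   OUT={}
  B1:   IN={}   OUT={d*d}
  B2:   IN={}   OUT={}
  B3:   IN={}   OUT={}
  B4:   IN={}   OUT={}
  B5:   IN={}   OUT={}
  B6:   IN={}   OUT={}
  B7:   IN={}   OUT={}
  B8:   IN={}   OUT={b+d}
  B9:   IN={}   OUT={}

Merge at B1: IN[B1] = OUT[B0] = {}
Applying B1's transfer function to that IN value gives OUT[B1] (row B1 above).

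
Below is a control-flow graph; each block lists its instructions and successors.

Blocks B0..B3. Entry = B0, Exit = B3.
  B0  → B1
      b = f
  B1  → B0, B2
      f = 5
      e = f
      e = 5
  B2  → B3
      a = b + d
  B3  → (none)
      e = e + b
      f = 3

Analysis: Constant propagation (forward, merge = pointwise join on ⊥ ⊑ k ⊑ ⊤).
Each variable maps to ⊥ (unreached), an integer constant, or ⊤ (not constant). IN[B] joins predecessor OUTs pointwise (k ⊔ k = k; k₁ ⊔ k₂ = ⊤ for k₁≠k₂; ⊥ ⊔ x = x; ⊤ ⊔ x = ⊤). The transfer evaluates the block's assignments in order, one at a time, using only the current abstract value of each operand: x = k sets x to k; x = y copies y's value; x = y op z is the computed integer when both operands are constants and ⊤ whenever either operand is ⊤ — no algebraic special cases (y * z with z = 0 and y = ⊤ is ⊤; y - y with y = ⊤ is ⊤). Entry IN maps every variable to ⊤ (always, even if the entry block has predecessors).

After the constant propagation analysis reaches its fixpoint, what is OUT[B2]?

Answer: {a: ⊤, b: ⊤, c: ⊤, d: ⊤, e: 5, f: 5}

Working:
Converged values:
  B0:  IN=(all ⊤)  OUT=(all ⊤)
  B1:  IN=(all ⊤)  OUT={e:5, f:5; rest ⊤}
  B2:  IN={e:5, f:5; rest ⊤}  OUT={e:5, f:5; rest ⊤}
  B3:  IN={e:5, f:5; rest ⊤}  OUT={f:3; rest ⊤}

Merge at B2: IN[B2] = OUT[B1] = {a: ⊤, b: ⊤, c: ⊤, d: ⊤, e: 5, f: 5}
Applying B2's transfer function to that IN value gives OUT[B2] (row B2 above).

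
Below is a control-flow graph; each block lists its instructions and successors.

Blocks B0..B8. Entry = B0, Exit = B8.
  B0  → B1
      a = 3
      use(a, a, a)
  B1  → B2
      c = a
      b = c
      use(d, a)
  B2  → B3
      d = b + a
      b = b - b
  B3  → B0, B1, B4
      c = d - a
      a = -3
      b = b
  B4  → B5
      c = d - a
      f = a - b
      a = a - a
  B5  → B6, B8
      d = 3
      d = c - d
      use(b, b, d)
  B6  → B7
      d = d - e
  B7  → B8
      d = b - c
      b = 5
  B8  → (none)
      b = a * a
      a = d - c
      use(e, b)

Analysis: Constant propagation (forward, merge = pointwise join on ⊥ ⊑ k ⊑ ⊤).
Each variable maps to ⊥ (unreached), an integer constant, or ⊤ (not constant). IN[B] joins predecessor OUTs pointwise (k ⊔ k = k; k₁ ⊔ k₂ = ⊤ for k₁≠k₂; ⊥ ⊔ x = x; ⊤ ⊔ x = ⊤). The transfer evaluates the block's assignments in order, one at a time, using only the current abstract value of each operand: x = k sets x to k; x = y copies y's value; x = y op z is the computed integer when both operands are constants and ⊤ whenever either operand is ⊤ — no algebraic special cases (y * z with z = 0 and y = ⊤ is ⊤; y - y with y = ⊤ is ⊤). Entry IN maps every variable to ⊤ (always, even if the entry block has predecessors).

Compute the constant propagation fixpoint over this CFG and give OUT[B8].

Answer: {a: ⊤, b: 0, c: ⊤, d: ⊤, e: ⊤, f: ⊤}

Derivation:
Per-block solution:
  B0: | IN=(all ⊤) | OUT={a:3; rest ⊤}
  B1: | IN=(all ⊤) | OUT=(all ⊤)
  B2: | IN=(all ⊤) | OUT=(all ⊤)
  B3: | IN=(all ⊤) | OUT={a:-3; rest ⊤}
  B4: | IN={a:-3; rest ⊤} | OUT={a:0; rest ⊤}
  B5: | IN={a:0; rest ⊤} | OUT={a:0; rest ⊤}
  B6: | IN={a:0; rest ⊤} | OUT={a:0; rest ⊤}
  B7: | IN={a:0; rest ⊤} | OUT={a:0, b:5; rest ⊤}
  B8: | IN={a:0; rest ⊤} | OUT={b:0; rest ⊤}

Merge at B8: IN[B8] = OUT[B5] ⊔ OUT[B7] = {a: 0, b: ⊤, c: ⊤, d: ⊤, e: ⊤, f: ⊤}
Applying B8's transfer function to that IN value gives OUT[B8] (row B8 above).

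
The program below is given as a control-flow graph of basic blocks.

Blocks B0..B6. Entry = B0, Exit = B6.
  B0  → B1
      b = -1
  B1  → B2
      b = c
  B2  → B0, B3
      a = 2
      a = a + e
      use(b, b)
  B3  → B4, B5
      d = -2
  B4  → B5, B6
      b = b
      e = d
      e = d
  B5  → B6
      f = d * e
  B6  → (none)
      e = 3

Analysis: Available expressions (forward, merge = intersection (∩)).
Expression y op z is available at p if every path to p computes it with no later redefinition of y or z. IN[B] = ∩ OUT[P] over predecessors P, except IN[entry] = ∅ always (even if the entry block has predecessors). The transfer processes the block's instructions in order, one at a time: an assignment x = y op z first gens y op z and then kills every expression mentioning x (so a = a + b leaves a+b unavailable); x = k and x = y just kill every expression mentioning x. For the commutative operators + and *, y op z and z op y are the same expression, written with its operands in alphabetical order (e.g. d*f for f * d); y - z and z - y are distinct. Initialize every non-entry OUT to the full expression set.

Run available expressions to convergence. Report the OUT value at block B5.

Per-block solution:
  B0:  IN={}  OUT={}
  B1:  IN={}  OUT={}
  B2:  IN={}  OUT={}
  B3:  IN={}  OUT={}
  B4:  IN={}  OUT={}
  B5:  IN={}  OUT={d*e}
  B6:  IN={}  OUT={}

Merge at B5: IN[B5] = OUT[B3] ∩ OUT[B4] = {}
Applying B5's transfer function to that IN value gives OUT[B5] (row B5 above).

Answer: {d*e}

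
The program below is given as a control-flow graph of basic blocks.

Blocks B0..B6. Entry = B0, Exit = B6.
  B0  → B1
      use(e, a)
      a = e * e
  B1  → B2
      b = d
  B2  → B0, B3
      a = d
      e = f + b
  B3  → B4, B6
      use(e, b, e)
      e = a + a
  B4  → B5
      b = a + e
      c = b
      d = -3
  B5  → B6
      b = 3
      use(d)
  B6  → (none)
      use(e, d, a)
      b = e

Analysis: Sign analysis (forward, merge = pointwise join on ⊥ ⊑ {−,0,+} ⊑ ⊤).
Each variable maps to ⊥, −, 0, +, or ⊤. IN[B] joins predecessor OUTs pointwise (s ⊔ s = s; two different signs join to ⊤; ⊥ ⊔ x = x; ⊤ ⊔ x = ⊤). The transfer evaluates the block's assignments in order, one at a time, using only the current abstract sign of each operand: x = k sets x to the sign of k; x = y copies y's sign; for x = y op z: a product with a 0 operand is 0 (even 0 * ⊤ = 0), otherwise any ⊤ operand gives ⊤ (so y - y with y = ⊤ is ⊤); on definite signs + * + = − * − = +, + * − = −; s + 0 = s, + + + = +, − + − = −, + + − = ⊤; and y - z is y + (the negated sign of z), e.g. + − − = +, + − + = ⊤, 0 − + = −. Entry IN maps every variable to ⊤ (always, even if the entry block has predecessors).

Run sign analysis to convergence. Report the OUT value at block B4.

Answer: {a: ⊤, b: ⊤, c: ⊤, d: -, e: ⊤, f: ⊤}

Working:
Per-block solution:
  B0: | IN=(all ⊤) | OUT=(all ⊤)
  B1: | IN=(all ⊤) | OUT=(all ⊤)
  B2: | IN=(all ⊤) | OUT=(all ⊤)
  B3: | IN=(all ⊤) | OUT=(all ⊤)
  B4: | IN=(all ⊤) | OUT={d:-; rest ⊤}
  B5: | IN={d:-; rest ⊤} | OUT={b:+, d:-; rest ⊤}
  B6: | IN=(all ⊤) | OUT=(all ⊤)

Merge at B4: IN[B4] = OUT[B3] = {a: ⊤, b: ⊤, c: ⊤, d: ⊤, e: ⊤, f: ⊤}
Applying B4's transfer function to that IN value gives OUT[B4] (row B4 above).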